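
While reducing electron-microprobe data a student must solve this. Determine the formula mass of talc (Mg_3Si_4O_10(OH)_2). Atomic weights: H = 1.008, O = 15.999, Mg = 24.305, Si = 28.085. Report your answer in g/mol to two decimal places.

379.26 g/mol

M = 3(24.305) + 4(28.085) + 12(15.999) + 2(1.008)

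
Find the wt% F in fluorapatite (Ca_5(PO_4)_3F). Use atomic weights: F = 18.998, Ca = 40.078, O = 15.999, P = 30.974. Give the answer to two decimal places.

3.77 weight percent

M(Ca_5(PO_4)_3F) = 504.298 g/mol.
F contributes 1 × 18.998 = 18.998 g per mole.
18.998/504.298 = 0.0377 → 3.77%.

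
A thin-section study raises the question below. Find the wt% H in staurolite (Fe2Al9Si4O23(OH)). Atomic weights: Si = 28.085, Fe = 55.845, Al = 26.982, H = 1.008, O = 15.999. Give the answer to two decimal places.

0.12 wt%

M(Fe2Al9Si4O23(OH)) = 851.852 g/mol.
H contributes 1 × 1.008 = 1.008 g per mole.
1.008/851.852 = 0.0012 → 0.12%.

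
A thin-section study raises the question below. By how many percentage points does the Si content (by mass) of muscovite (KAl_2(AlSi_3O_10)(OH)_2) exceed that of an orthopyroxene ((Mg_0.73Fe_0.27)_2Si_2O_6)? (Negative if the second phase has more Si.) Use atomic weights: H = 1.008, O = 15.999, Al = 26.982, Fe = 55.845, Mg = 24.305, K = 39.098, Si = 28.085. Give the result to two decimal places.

-4.64 percentage points

M(KAl_2(AlSi_3O_10)(OH)_2) = 398.303 g/mol, so wt% Si = 84.255/398.303 × 100 = 21.15%.
M((Mg_0.73Fe_0.27)_2Si_2O_6) = 217.806 g/mol, so wt% Si = 56.170/217.806 × 100 = 25.79%.
21.15 − 25.79 = -4.64 pp.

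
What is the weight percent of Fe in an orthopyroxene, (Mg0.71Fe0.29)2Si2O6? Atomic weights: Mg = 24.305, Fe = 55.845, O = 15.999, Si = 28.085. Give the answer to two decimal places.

14.79 wt%

Formula mass = 1.42×24.305 + 0.58×55.845 + 2×28.085 + 6×15.999 = 219.067 g/mol, of which 32.390 g is Fe.
So Fe makes up 32.390/219.067 = 0.1479 of the mass, i.e. 14.79%.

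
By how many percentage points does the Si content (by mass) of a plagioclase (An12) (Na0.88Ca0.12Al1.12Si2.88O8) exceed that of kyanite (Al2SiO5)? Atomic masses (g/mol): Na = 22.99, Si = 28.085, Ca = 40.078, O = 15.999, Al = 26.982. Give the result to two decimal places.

Si in Na0.88Ca0.12Al1.12Si2.88O8: molar mass 264.137 g/mol; 2.88×28.085 = 80.885 g → 30.62 wt%.
Si in Al2SiO5: molar mass 162.044 g/mol; 1×28.085 = 28.085 g → 17.33 wt%.
Difference = 30.62 − 17.33 = 13.29 percentage points.

13.29 percentage points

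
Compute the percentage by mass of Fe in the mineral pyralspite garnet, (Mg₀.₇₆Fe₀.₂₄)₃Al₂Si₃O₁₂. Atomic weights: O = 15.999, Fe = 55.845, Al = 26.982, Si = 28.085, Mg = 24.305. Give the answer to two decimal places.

Formula mass = 2.28*24.305 + 0.72*55.845 + 2*26.982 + 3*28.085 + 12*15.999 = 425.831 g/mol, of which 40.208 g is Fe.
So Fe makes up 40.208/425.831 = 0.0944 of the mass, i.e. 9.44%.

9.44 mass %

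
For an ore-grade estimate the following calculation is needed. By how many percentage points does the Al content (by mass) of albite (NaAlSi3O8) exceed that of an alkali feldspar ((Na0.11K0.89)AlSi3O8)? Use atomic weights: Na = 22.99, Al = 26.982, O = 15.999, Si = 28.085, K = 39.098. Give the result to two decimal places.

Al in NaAlSi3O8: molar mass 262.219 g/mol; 1×26.982 = 26.982 g → 10.29 wt%.
Al in (Na0.11K0.89)AlSi3O8: molar mass 276.555 g/mol; 1×26.982 = 26.982 g → 9.76 wt%.
Difference = 10.29 − 9.76 = 0.53 percentage points.

0.53 percentage points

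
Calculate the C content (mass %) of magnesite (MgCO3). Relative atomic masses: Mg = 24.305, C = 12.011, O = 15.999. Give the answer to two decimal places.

14.25 mass %

Molar mass of MgCO3: 1×24.305 + 1×12.011 + 3×15.999 = 84.313 g/mol.
Mass of C per formula unit: 1 × 12.011 = 12.011 g.
Weight fraction C = 12.011 / 84.313 = 0.1425.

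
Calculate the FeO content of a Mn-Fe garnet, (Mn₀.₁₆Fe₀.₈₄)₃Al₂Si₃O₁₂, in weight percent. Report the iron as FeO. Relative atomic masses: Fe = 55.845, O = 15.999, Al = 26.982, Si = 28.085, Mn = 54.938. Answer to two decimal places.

36.41 wt%

M((Mn₀.₁₆Fe₀.₈₄)₃Al₂Si₃O₁₂) = 497.307 g/mol; M(FeO) = 71.844 g/mol.
Moles FeO per formula unit = 2.52 Fe ÷ 1 = 2.5200.
FeO fraction = (2.5200 × 71.844) / 497.307 = 181.047/497.307 = 0.3641.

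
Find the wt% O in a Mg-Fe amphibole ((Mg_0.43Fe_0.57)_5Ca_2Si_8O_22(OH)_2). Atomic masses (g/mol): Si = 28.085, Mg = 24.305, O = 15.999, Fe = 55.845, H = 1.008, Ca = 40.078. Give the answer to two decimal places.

Molar mass of (Mg_0.43Fe_0.57)_5Ca_2Si_8O_22(OH)_2: 2.15*24.305 + 2.85*55.845 + 2*40.078 + 8*28.085 + 24*15.999 + 2*1.008 = 902.242 g/mol.
Mass of O per formula unit: 24 × 15.999 = 383.976 g.
Weight fraction O = 383.976 / 902.242 = 0.4256.

42.56 weight percent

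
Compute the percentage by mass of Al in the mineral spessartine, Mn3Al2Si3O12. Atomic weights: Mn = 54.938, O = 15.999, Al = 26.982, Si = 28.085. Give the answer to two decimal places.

Molar mass of Mn3Al2Si3O12: 3*54.938 + 2*26.982 + 3*28.085 + 12*15.999 = 495.021 g/mol.
Mass of Al per formula unit: 2 × 26.982 = 53.964 g.
Weight fraction Al = 53.964 / 495.021 = 0.1090.

10.90 wt%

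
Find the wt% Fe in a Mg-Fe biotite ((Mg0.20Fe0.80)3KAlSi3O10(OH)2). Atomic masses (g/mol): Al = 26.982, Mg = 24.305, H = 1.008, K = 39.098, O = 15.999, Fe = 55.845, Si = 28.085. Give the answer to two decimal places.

27.19 weight percent

Formula mass = 0.60*24.305 + 2.40*55.845 + 1*39.098 + 1*26.982 + 3*28.085 + 12*15.999 + 2*1.008 = 492.950 g/mol, of which 134.028 g is Fe.
So Fe makes up 134.028/492.950 = 0.2719 of the mass, i.e. 27.19%.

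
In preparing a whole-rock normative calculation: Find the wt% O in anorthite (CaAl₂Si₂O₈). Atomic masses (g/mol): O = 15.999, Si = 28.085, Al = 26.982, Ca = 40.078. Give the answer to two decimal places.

Molar mass of CaAl₂Si₂O₈: 1·40.078 + 2·26.982 + 2·28.085 + 8·15.999 = 278.204 g/mol.
Mass of O per formula unit: 8 × 15.999 = 127.992 g.
Weight fraction O = 127.992 / 278.204 = 0.4601.

46.01 weight percent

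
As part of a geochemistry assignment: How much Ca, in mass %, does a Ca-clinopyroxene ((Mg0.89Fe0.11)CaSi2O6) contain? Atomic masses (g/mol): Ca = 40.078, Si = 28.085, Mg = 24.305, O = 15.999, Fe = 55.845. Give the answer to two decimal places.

18.22 mass %

Molar mass of (Mg0.89Fe0.11)CaSi2O6: 0.89*24.305 + 0.11*55.845 + 1*40.078 + 2*28.085 + 6*15.999 = 220.016 g/mol.
Mass of Ca per formula unit: 1 × 40.078 = 40.078 g.
Weight fraction Ca = 40.078 / 220.016 = 0.1822.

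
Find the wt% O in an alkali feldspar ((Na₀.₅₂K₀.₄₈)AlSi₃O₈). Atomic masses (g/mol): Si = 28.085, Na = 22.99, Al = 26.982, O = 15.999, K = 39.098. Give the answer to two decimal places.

47.41 wt%

Formula mass = 0.52×22.99 + 0.48×39.098 + 1×26.982 + 3×28.085 + 8×15.999 = 269.951 g/mol, of which 127.992 g is O.
So O makes up 127.992/269.951 = 0.4741 of the mass, i.e. 47.41%.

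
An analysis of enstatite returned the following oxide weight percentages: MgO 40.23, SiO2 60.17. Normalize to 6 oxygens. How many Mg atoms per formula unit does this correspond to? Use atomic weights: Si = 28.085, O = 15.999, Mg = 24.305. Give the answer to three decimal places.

MgO: 40.23/40.304 = 0.99816 mol → 0.99816 mol Mg, 0.99816 mol O.
SiO2: 60.17/60.083 = 1.00145 mol → 1.00145 mol Si, 2.00290 mol O.
Total oxygen = 3.00106 mol. Normalization factor = 6/3.00106 = 1.99929.
Mg per 6 O = 0.99816 × 1.99929 = 1.996.

1.996 Mg apfu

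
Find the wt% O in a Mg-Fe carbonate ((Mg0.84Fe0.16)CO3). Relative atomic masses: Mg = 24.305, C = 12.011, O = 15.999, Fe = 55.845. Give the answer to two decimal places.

53.71 weight percent

M((Mg0.84Fe0.16)CO3) = 89.359 g/mol.
O contributes 3 × 15.999 = 47.997 g per mole.
47.997/89.359 = 0.5371 → 53.71%.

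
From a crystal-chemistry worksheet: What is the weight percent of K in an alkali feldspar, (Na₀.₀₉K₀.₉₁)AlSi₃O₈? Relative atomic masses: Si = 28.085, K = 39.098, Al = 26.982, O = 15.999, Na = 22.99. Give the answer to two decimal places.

M((Na₀.₀₉K₀.₉₁)AlSi₃O₈) = 276.877 g/mol.
K contributes 0.91 × 39.098 = 35.579 g per mole.
35.579/276.877 = 0.1285 → 12.85%.

12.85 weight percent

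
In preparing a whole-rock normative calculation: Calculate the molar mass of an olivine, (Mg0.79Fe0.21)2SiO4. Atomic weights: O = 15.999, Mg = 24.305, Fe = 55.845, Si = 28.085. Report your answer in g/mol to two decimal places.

153.94 g/mol

Mg: 1.58 × 24.305 = 38.4019
Fe: 0.42 × 55.845 = 23.4549
Si: 1 × 28.085 = 28.0850
O: 4 × 15.999 = 63.9960
Summing the contributions gives the formula mass.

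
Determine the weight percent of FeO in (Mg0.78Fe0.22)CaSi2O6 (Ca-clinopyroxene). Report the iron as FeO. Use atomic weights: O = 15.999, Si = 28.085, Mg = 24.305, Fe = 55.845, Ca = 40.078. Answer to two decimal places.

7.07 wt%

Formula mass = 223.486 g/mol.
0.22 Fe → 0.2200 mol FeO per formula unit; M(FeO) = 71.844, so FeO mass = 15.806 g.
15.806/223.486 × 100 = 7.07 wt%.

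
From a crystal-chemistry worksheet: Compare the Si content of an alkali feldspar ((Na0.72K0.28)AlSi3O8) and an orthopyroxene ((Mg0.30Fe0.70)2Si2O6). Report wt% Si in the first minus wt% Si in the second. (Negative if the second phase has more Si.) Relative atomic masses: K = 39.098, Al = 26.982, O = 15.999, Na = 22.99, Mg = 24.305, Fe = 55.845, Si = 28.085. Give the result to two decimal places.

First mineral: 84.255 g Si in 266.729 g formula = 31.59 wt% Si.
Second mineral: 56.170 g Si in 244.930 g formula = 22.93 wt% Si.
31.59% − 22.93% gives a difference of 8.66 percentage points.

8.66 percentage points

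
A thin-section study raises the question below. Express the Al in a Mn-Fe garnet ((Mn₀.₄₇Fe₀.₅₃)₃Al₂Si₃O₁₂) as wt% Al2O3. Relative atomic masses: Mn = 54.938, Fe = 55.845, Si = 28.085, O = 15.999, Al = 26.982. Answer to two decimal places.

Formula mass = 496.463 g/mol.
2 Al → 1.0000 mol Al2O3 per formula unit; M(Al2O3) = 101.961, so Al2O3 mass = 101.961 g.
101.961/496.463 × 100 = 20.54 wt%.

20.54 wt%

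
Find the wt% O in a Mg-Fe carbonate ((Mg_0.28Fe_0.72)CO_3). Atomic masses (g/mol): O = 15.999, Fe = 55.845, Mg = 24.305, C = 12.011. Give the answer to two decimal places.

M((Mg_0.28Fe_0.72)CO_3) = 107.022 g/mol.
O contributes 3 × 15.999 = 47.997 g per mole.
47.997/107.022 = 0.4485 → 44.85%.

44.85 wt%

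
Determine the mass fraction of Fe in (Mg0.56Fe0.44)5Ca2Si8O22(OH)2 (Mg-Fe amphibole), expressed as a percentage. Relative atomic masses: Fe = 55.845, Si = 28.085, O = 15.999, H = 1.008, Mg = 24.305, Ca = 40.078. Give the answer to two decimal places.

13.93 weight percent

Formula mass = 2.80·24.305 + 2.20·55.845 + 2·40.078 + 8·28.085 + 24·15.999 + 2·1.008 = 881.741 g/mol, of which 122.859 g is Fe.
So Fe makes up 122.859/881.741 = 0.1393 of the mass, i.e. 13.93%.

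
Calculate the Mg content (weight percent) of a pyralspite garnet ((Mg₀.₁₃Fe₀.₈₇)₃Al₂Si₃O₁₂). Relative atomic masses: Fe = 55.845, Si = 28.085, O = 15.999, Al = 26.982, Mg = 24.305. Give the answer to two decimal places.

1.95 weight percent

Molar mass of (Mg₀.₁₃Fe₀.₈₇)₃Al₂Si₃O₁₂: 0.39*24.305 + 2.61*55.845 + 2*26.982 + 3*28.085 + 12*15.999 = 485.441 g/mol.
Mass of Mg per formula unit: 0.39 × 24.305 = 9.479 g.
Weight fraction Mg = 9.479 / 485.441 = 0.0195.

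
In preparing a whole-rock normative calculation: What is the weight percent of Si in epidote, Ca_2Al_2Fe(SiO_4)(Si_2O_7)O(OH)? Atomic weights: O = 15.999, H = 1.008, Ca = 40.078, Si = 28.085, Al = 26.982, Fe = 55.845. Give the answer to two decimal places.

17.44 mass %

Formula mass = 2*40.078 + 2*26.982 + 1*55.845 + 3*28.085 + 13*15.999 + 1*1.008 = 483.215 g/mol, of which 84.255 g is Si.
So Si makes up 84.255/483.215 = 0.1744 of the mass, i.e. 17.44%.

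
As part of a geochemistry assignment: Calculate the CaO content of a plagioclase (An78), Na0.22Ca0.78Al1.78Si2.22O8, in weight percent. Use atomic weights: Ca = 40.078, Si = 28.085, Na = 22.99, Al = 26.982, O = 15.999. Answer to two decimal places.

M(Na0.22Ca0.78Al1.78Si2.22O8) = 274.687 g/mol; M(CaO) = 56.077 g/mol.
Moles CaO per formula unit = 0.78 Ca ÷ 1 = 0.7800.
CaO fraction = (0.7800 × 56.077) / 274.687 = 43.740/274.687 = 0.1592.

15.92 wt%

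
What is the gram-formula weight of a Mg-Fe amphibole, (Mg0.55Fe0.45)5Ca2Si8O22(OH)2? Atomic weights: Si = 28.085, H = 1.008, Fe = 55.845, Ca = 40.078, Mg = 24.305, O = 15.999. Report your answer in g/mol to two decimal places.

883.32 g/mol

The formula mass is the sum 2.75(24.305) + 2.25(55.845) + 2(40.078) + 8(28.085) + 24(15.999) + 2(1.008).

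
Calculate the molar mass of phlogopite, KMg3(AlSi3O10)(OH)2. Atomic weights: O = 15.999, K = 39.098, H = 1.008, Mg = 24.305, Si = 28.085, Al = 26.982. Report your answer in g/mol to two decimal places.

The formula mass is the sum 1*39.098 + 3*24.305 + 1*26.982 + 3*28.085 + 12*15.999 + 2*1.008.

417.25 g/mol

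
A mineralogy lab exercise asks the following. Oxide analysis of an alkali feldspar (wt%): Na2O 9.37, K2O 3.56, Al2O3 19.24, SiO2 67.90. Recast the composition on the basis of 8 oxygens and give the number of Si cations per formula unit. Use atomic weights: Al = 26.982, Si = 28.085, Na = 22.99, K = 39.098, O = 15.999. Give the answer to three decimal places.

Na2O: 9.37/61.979 = 0.15118 mol → 0.30236 mol Na, 0.15118 mol O.
K2O: 3.56/94.195 = 0.03779 mol → 0.07558 mol K, 0.03779 mol O.
Al2O3: 19.24/101.961 = 0.18870 mol → 0.37740 mol Al, 0.56610 mol O.
SiO2: 67.90/60.083 = 1.13010 mol → 1.13010 mol Si, 2.26020 mol O.
Total oxygen = 3.01527 mol. Normalization factor = 8/3.01527 = 2.65316.
Si per 8 O = 1.13010 × 2.65316 = 2.998.

2.998 Si apfu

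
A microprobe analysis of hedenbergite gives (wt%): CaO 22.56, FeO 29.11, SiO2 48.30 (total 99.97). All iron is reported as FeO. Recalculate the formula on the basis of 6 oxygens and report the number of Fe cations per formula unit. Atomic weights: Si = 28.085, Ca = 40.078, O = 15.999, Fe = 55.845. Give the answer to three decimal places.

1.007 Fe apfu

CaO: 22.56/56.077 = 0.40230 mol → 0.40230 mol Ca, 0.40230 mol O.
FeO: 29.11/71.844 = 0.40518 mol → 0.40518 mol Fe, 0.40518 mol O.
SiO2: 48.30/60.083 = 0.80389 mol → 0.80389 mol Si, 1.60778 mol O.
Total oxygen = 2.41526 mol. Normalization factor = 6/2.41526 = 2.48420.
Fe per 6 O = 0.40518 × 2.48420 = 1.007.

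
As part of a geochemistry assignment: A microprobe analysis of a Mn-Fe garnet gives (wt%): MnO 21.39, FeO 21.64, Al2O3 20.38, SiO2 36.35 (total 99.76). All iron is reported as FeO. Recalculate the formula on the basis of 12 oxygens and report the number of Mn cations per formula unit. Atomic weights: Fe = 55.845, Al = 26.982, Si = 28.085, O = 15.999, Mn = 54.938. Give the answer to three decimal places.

21.39 wt% MnO ÷ 70.937 g/mol = 0.30154 mol, giving 0.30154 Mn and 0.30154 O.
21.64 wt% FeO ÷ 71.844 g/mol = 0.30121 mol, giving 0.30121 Fe and 0.30121 O.
20.38 wt% Al2O3 ÷ 101.961 g/mol = 0.19988 mol, giving 0.39976 Al and 0.59964 O.
36.35 wt% SiO2 ÷ 60.083 g/mol = 0.60500 mol, giving 0.60500 Si and 1.21000 O.
Oxygen sums to 2.41239; scaling by 12/2.41239 = 4.97432 puts the formula on 12 O.
Mn: 0.30154 × 4.97432 = 1.500 atoms per formula unit.

1.500 Mn apfu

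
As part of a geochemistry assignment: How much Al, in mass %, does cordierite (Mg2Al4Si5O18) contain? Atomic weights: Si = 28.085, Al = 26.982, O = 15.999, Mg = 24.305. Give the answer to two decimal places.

18.45 mass %

M(Mg2Al4Si5O18) = 584.945 g/mol.
Al contributes 4 × 26.982 = 107.928 g per mole.
107.928/584.945 = 0.1845 → 18.45%.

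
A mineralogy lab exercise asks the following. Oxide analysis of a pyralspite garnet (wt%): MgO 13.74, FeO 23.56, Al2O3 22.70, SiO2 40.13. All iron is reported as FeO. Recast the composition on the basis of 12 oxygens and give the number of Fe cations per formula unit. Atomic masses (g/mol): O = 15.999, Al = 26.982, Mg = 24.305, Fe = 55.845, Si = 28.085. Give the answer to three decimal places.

1.472 Fe apfu

13.74 wt% MgO ÷ 40.304 g/mol = 0.34091 mol, giving 0.34091 Mg and 0.34091 O.
23.56 wt% FeO ÷ 71.844 g/mol = 0.32793 mol, giving 0.32793 Fe and 0.32793 O.
22.70 wt% Al2O3 ÷ 101.961 g/mol = 0.22263 mol, giving 0.44526 Al and 0.66789 O.
40.13 wt% SiO2 ÷ 60.083 g/mol = 0.66791 mol, giving 0.66791 Si and 1.33582 O.
Oxygen sums to 2.67255; scaling by 12/2.67255 = 4.49009 puts the formula on 12 O.
Fe: 0.32793 × 4.49009 = 1.472 atoms per formula unit.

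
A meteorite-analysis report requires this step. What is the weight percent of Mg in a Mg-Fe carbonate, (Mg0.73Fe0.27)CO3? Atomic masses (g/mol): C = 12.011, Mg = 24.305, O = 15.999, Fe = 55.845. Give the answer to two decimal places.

19.11 weight percent

Molar mass of (Mg0.73Fe0.27)CO3: 0.73·24.305 + 0.27·55.845 + 1·12.011 + 3·15.999 = 92.829 g/mol.
Mass of Mg per formula unit: 0.73 × 24.305 = 17.743 g.
Weight fraction Mg = 17.743 / 92.829 = 0.1911.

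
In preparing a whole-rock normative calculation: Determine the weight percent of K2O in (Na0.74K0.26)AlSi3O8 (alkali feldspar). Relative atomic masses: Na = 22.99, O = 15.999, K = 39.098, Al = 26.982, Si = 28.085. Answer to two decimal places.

4.60 wt%

Molar mass of (Na0.74K0.26)AlSi3O8 = 0.74·22.99 + 0.26·39.098 + 1·26.982 + 3·28.085 + 8·15.999 = 266.407 g/mol.
Each formula unit contains 0.26 K, equivalent to 0.26/2 = 0.1300 mol K2O.
M(K2O) = 2×39.098 + 1×15.999 = 94.195 g/mol.
Mass of K2O per formula unit = 0.1300 × 94.195 = 12.245 g.
K2O wt% = 12.245 / 266.407 × 100 = 4.60%.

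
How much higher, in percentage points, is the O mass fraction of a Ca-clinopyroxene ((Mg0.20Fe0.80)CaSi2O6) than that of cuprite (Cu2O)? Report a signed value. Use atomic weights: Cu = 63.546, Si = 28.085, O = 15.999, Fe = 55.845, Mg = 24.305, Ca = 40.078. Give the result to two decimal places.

First mineral: 95.994 g O in 241.779 g formula = 39.70 wt% O.
Second mineral: 15.999 g O in 143.091 g formula = 11.18 wt% O.
39.70% − 11.18% gives a difference of 28.52 percentage points.

28.52 percentage points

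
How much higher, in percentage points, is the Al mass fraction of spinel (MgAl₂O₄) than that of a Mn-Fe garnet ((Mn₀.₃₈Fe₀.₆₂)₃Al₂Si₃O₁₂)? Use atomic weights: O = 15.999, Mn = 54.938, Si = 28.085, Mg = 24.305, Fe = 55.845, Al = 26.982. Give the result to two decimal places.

First mineral: 53.964 g Al in 142.265 g formula = 37.93 wt% Al.
Second mineral: 53.964 g Al in 496.708 g formula = 10.86 wt% Al.
37.93% − 10.86% gives a difference of 27.07 percentage points.

27.07 percentage points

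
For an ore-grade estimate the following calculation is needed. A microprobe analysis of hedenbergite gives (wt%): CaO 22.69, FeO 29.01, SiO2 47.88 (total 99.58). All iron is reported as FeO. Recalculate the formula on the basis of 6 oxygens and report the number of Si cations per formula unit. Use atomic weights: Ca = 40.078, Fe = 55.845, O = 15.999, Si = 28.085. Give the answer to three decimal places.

22.69 wt% CaO ÷ 56.077 g/mol = 0.40462 mol, giving 0.40462 Ca and 0.40462 O.
29.01 wt% FeO ÷ 71.844 g/mol = 0.40379 mol, giving 0.40379 Fe and 0.40379 O.
47.88 wt% SiO2 ÷ 60.083 g/mol = 0.79690 mol, giving 0.79690 Si and 1.59380 O.
Oxygen sums to 2.40221; scaling by 6/2.40221 = 2.49770 puts the formula on 6 O.
Si: 0.79690 × 2.49770 = 1.990 atoms per formula unit.

1.990 Si apfu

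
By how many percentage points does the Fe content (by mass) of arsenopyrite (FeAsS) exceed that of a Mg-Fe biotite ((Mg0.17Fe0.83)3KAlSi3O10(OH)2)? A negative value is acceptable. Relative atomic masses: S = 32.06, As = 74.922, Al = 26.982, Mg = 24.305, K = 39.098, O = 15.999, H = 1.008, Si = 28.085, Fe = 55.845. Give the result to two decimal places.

6.25 percentage points

M(FeAsS) = 162.827 g/mol, so wt% Fe = 55.845/162.827 × 100 = 34.30%.
M((Mg0.17Fe0.83)3KAlSi3O10(OH)2) = 495.789 g/mol, so wt% Fe = 139.054/495.789 × 100 = 28.05%.
34.30 − 28.05 = 6.25 pp.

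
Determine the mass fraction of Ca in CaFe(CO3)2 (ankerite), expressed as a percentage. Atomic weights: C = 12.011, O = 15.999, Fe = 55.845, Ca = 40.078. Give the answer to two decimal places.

Formula mass = 1*40.078 + 1*55.845 + 2*12.011 + 6*15.999 = 215.939 g/mol, of which 40.078 g is Ca.
So Ca makes up 40.078/215.939 = 0.1856 of the mass, i.e. 18.56%.

18.56 mass %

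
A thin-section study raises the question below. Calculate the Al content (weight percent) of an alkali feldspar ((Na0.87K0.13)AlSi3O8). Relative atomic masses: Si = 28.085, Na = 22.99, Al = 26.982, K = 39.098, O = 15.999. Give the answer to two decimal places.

10.21 weight percent

M((Na0.87K0.13)AlSi3O8) = 264.313 g/mol.
Al contributes 1 × 26.982 = 26.982 g per mole.
26.982/264.313 = 0.1021 → 10.21%.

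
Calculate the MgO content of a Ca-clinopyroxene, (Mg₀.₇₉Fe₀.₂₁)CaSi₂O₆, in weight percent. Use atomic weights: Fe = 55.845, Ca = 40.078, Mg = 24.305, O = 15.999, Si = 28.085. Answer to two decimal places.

Formula mass = 223.170 g/mol.
0.79 Mg → 0.7900 mol MgO per formula unit; M(MgO) = 40.304, so MgO mass = 31.840 g.
31.840/223.170 × 100 = 14.27 wt%.

14.27 wt%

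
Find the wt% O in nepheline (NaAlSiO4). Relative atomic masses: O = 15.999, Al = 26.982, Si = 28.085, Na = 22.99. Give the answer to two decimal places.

Molar mass of NaAlSiO4: 1·22.99 + 1·26.982 + 1·28.085 + 4·15.999 = 142.053 g/mol.
Mass of O per formula unit: 4 × 15.999 = 63.996 g.
Weight fraction O = 63.996 / 142.053 = 0.4505.

45.05 weight percent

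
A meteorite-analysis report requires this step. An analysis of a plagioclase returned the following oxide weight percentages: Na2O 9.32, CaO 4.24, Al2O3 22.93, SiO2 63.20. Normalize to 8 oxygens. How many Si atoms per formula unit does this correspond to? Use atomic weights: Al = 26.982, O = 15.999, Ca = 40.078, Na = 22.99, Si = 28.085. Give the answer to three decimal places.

2.801 Si apfu

Na2O (M=61.979): mol = 0.15037; Na = 0.30074, O = 0.15037.
CaO (M=56.077): mol = 0.07561; Ca = 0.07561, O = 0.07561.
Al2O3 (M=101.961): mol = 0.22489; Al = 0.44978, O = 0.67467.
SiO2 (M=60.083): mol = 1.05188; Si = 1.05188, O = 2.10376.
ΣO = 3.00441; factor = 8/ΣO = 2.66275.
Si apfu = 1.05188 × 2.66275 = 2.801.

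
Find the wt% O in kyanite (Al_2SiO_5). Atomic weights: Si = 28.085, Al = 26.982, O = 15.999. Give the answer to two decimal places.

49.37 weight percent

M(Al_2SiO_5) = 162.044 g/mol.
O contributes 5 × 15.999 = 79.995 g per mole.
79.995/162.044 = 0.4937 → 49.37%.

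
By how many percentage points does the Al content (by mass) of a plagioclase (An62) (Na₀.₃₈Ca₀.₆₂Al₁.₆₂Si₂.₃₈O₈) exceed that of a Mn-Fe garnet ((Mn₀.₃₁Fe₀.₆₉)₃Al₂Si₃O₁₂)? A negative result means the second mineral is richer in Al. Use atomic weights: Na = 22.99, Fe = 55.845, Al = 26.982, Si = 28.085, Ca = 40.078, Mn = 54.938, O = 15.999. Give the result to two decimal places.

5.20 percentage points

M(Na₀.₃₈Ca₀.₆₂Al₁.₆₂Si₂.₃₈O₈) = 272.130 g/mol, so wt% Al = 43.711/272.130 × 100 = 16.06%.
M((Mn₀.₃₁Fe₀.₆₉)₃Al₂Si₃O₁₂) = 496.898 g/mol, so wt% Al = 53.964/496.898 × 100 = 10.86%.
16.06 − 10.86 = 5.20 pp.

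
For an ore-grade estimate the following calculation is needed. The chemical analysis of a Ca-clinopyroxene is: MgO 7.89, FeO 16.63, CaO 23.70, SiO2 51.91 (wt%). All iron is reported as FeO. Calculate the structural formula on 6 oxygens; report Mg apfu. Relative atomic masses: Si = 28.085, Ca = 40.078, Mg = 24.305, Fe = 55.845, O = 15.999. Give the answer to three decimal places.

MgO: 7.89/40.304 = 0.19576 mol → 0.19576 mol Mg, 0.19576 mol O.
FeO: 16.63/71.844 = 0.23147 mol → 0.23147 mol Fe, 0.23147 mol O.
CaO: 23.70/56.077 = 0.42263 mol → 0.42263 mol Ca, 0.42263 mol O.
SiO2: 51.91/60.083 = 0.86397 mol → 0.86397 mol Si, 1.72794 mol O.
Total oxygen = 2.57780 mol. Normalization factor = 6/2.57780 = 2.32757.
Mg per 6 O = 0.19576 × 2.32757 = 0.456.

0.456 Mg apfu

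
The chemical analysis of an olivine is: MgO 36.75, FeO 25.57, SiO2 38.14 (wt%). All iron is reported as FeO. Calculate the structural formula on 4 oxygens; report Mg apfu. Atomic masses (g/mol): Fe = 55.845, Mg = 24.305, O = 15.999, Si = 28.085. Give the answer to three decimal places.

MgO (M=40.304): mol = 0.91182; Mg = 0.91182, O = 0.91182.
FeO (M=71.844): mol = 0.35591; Fe = 0.35591, O = 0.35591.
SiO2 (M=60.083): mol = 0.63479; Si = 0.63479, O = 1.26958.
ΣO = 2.53731; factor = 4/ΣO = 1.57647.
Mg apfu = 0.91182 × 1.57647 = 1.437.

1.437 Mg apfu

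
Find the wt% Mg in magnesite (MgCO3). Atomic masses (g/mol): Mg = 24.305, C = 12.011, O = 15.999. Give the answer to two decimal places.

28.83 weight percent

Molar mass of MgCO3: 1·24.305 + 1·12.011 + 3·15.999 = 84.313 g/mol.
Mass of Mg per formula unit: 1 × 24.305 = 24.305 g.
Weight fraction Mg = 24.305 / 84.313 = 0.2883.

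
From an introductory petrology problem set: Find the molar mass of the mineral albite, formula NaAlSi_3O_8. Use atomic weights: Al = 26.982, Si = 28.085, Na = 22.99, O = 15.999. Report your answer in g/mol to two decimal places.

262.22 g/mol

The formula mass is the sum 1·22.99 + 1·26.982 + 3·28.085 + 8·15.999.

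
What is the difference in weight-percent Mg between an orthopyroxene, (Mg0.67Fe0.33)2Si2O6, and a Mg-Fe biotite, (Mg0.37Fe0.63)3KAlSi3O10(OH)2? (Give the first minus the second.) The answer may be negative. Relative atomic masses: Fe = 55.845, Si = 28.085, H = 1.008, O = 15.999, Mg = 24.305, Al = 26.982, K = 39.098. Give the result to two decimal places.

9.04 percentage points

First mineral: 32.569 g Mg in 221.590 g formula = 14.70 wt% Mg.
Second mineral: 26.979 g Mg in 476.865 g formula = 5.66 wt% Mg.
14.70% − 5.66% gives a difference of 9.04 percentage points.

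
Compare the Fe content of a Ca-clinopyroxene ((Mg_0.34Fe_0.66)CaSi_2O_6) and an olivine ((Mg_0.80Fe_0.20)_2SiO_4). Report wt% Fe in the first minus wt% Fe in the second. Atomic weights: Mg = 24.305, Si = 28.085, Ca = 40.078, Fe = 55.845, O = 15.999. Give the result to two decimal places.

First mineral: 36.858 g Fe in 237.363 g formula = 15.53 wt% Fe.
Second mineral: 22.338 g Fe in 153.307 g formula = 14.57 wt% Fe.
15.53% − 14.57% gives a difference of 0.96 percentage points.

0.96 percentage points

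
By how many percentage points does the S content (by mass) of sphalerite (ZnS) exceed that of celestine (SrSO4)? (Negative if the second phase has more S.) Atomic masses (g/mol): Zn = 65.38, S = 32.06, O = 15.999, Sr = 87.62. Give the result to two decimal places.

S in ZnS: molar mass 97.440 g/mol; 1×32.06 = 32.060 g → 32.90 wt%.
S in SrSO4: molar mass 183.676 g/mol; 1×32.06 = 32.060 g → 17.45 wt%.
Difference = 32.90 − 17.45 = 15.45 percentage points.

15.45 percentage points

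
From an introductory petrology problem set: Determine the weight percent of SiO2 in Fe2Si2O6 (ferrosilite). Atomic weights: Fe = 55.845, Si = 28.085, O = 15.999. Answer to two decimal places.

45.54 wt%

Molar mass of Fe2Si2O6 = 2×55.845 + 2×28.085 + 6×15.999 = 263.854 g/mol.
Each formula unit contains 2 Si, equivalent to 2/1 = 2.0000 mol SiO2.
M(SiO2) = 1×28.085 + 2×15.999 = 60.083 g/mol.
Mass of SiO2 per formula unit = 2.0000 × 60.083 = 120.166 g.
SiO2 wt% = 120.166 / 263.854 × 100 = 45.54%.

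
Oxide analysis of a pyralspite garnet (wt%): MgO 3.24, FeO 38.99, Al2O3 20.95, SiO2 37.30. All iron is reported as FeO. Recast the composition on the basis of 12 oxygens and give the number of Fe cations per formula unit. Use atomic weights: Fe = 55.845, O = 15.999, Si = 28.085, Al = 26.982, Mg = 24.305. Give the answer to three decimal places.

MgO: 3.24/40.304 = 0.08039 mol → 0.08039 mol Mg, 0.08039 mol O.
FeO: 38.99/71.844 = 0.54270 mol → 0.54270 mol Fe, 0.54270 mol O.
Al2O3: 20.95/101.961 = 0.20547 mol → 0.41094 mol Al, 0.61641 mol O.
SiO2: 37.30/60.083 = 0.62081 mol → 0.62081 mol Si, 1.24162 mol O.
Total oxygen = 2.48112 mol. Normalization factor = 12/2.48112 = 4.83653.
Fe per 12 O = 0.54270 × 4.83653 = 2.625.

2.625 Fe apfu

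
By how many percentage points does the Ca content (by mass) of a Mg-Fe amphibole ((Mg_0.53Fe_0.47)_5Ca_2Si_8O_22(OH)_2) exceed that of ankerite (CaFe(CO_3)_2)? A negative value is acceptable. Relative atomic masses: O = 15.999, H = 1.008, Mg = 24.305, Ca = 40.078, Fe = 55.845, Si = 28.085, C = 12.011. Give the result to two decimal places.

-9.52 percentage points

M((Mg_0.53Fe_0.47)_5Ca_2Si_8O_22(OH)_2) = 886.472 g/mol, so wt% Ca = 80.156/886.472 × 100 = 9.04%.
M(CaFe(CO_3)_2) = 215.939 g/mol, so wt% Ca = 40.078/215.939 × 100 = 18.56%.
9.04 − 18.56 = -9.52 pp.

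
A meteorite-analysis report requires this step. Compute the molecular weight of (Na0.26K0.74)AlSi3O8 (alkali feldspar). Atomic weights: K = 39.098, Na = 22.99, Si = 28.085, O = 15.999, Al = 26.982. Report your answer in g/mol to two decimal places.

274.14 g/mol

Na: 0.26 × 22.99 = 5.9774
K: 0.74 × 39.098 = 28.9325
Al: 1 × 26.982 = 26.9820
Si: 3 × 28.085 = 84.2550
O: 8 × 15.999 = 127.9920
Summing the contributions gives the formula mass.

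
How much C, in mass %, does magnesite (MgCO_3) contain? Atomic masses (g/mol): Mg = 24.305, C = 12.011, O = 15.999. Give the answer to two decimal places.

14.25 mass %

Molar mass of MgCO_3: 1*24.305 + 1*12.011 + 3*15.999 = 84.313 g/mol.
Mass of C per formula unit: 1 × 12.011 = 12.011 g.
Weight fraction C = 12.011 / 84.313 = 0.1425.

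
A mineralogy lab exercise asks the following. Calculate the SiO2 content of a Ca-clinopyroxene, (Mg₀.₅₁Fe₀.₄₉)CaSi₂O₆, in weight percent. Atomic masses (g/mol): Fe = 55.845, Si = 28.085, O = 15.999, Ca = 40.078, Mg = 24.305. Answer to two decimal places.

51.80 wt%

Molar mass of (Mg₀.₅₁Fe₀.₄₉)CaSi₂O₆ = 0.51*24.305 + 0.49*55.845 + 1*40.078 + 2*28.085 + 6*15.999 = 232.002 g/mol.
Each formula unit contains 2 Si, equivalent to 2/1 = 2.0000 mol SiO2.
M(SiO2) = 1×28.085 + 2×15.999 = 60.083 g/mol.
Mass of SiO2 per formula unit = 2.0000 × 60.083 = 120.166 g.
SiO2 wt% = 120.166 / 232.002 × 100 = 51.80%.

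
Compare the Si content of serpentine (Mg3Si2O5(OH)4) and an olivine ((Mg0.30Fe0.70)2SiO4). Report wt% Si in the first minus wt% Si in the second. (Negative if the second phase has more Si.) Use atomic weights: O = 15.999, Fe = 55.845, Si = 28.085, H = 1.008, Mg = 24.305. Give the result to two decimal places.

5.08 percentage points

M(Mg3Si2O5(OH)4) = 277.108 g/mol, so wt% Si = 56.170/277.108 × 100 = 20.27%.
M((Mg0.30Fe0.70)2SiO4) = 184.847 g/mol, so wt% Si = 28.085/184.847 × 100 = 15.19%.
20.27 − 15.19 = 5.08 pp.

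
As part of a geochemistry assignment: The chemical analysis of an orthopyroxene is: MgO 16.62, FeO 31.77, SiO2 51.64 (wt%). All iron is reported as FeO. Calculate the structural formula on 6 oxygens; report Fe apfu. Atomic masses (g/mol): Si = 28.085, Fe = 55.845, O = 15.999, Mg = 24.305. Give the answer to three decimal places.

1.031 Fe apfu

MgO: 16.62/40.304 = 0.41237 mol → 0.41237 mol Mg, 0.41237 mol O.
FeO: 31.77/71.844 = 0.44221 mol → 0.44221 mol Fe, 0.44221 mol O.
SiO2: 51.64/60.083 = 0.85948 mol → 0.85948 mol Si, 1.71896 mol O.
Total oxygen = 2.57354 mol. Normalization factor = 6/2.57354 = 2.33142.
Fe per 6 O = 0.44221 × 2.33142 = 1.031.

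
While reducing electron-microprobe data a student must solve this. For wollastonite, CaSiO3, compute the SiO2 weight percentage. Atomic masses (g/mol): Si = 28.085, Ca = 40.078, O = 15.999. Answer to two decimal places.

Formula mass = 116.160 g/mol.
1 Si → 1.0000 mol SiO2 per formula unit; M(SiO2) = 60.083, so SiO2 mass = 60.083 g.
60.083/116.160 × 100 = 51.72 wt%.

51.72 wt%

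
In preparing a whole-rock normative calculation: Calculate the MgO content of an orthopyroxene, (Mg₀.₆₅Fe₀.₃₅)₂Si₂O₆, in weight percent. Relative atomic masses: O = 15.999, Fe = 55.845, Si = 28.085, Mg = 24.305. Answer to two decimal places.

23.51 wt%

Formula mass = 222.852 g/mol.
1.30 Mg → 1.3000 mol MgO per formula unit; M(MgO) = 40.304, so MgO mass = 52.395 g.
52.395/222.852 × 100 = 23.51 wt%.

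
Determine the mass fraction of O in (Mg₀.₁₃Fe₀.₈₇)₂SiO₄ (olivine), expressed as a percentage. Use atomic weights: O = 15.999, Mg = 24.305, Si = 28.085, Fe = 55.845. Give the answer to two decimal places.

32.72 mass %

Molar mass of (Mg₀.₁₃Fe₀.₈₇)₂SiO₄: 0.26×24.305 + 1.74×55.845 + 1×28.085 + 4×15.999 = 195.571 g/mol.
Mass of O per formula unit: 4 × 15.999 = 63.996 g.
Weight fraction O = 63.996 / 195.571 = 0.3272.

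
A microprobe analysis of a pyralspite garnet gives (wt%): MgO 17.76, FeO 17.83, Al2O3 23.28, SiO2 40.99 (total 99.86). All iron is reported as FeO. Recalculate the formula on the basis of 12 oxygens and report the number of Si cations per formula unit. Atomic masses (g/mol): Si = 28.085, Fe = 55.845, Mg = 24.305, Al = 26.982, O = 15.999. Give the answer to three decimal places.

2.990 Si apfu

MgO: 17.76/40.304 = 0.44065 mol → 0.44065 mol Mg, 0.44065 mol O.
FeO: 17.83/71.844 = 0.24818 mol → 0.24818 mol Fe, 0.24818 mol O.
Al2O3: 23.28/101.961 = 0.22832 mol → 0.45664 mol Al, 0.68496 mol O.
SiO2: 40.99/60.083 = 0.68222 mol → 0.68222 mol Si, 1.36444 mol O.
Total oxygen = 2.73823 mol. Normalization factor = 12/2.73823 = 4.38239.
Si per 12 O = 0.68222 × 4.38239 = 2.990.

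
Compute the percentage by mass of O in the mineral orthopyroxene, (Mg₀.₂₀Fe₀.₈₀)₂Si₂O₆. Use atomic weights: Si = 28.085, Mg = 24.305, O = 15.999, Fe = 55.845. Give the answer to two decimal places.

38.21 weight percent

Formula mass = 0.40·24.305 + 1.60·55.845 + 2·28.085 + 6·15.999 = 251.238 g/mol, of which 95.994 g is O.
So O makes up 95.994/251.238 = 0.3821 of the mass, i.e. 38.21%.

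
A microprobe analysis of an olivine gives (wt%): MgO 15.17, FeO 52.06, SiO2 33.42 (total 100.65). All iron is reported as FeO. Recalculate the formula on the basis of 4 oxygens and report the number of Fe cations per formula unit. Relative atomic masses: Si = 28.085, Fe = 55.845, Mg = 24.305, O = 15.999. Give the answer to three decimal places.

MgO: 15.17/40.304 = 0.37639 mol → 0.37639 mol Mg, 0.37639 mol O.
FeO: 52.06/71.844 = 0.72463 mol → 0.72463 mol Fe, 0.72463 mol O.
SiO2: 33.42/60.083 = 0.55623 mol → 0.55623 mol Si, 1.11246 mol O.
Total oxygen = 2.21348 mol. Normalization factor = 4/2.21348 = 1.80711.
Fe per 4 O = 0.72463 × 1.80711 = 1.309.

1.309 Fe apfu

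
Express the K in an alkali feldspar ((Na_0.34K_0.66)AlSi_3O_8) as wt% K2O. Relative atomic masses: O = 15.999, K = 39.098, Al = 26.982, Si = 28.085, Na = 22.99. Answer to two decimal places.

11.39 wt%

Molar mass of (Na_0.34K_0.66)AlSi_3O_8 = 0.34*22.99 + 0.66*39.098 + 1*26.982 + 3*28.085 + 8*15.999 = 272.850 g/mol.
Each formula unit contains 0.66 K, equivalent to 0.66/2 = 0.3300 mol K2O.
M(K2O) = 2×39.098 + 1×15.999 = 94.195 g/mol.
Mass of K2O per formula unit = 0.3300 × 94.195 = 31.084 g.
K2O wt% = 31.084 / 272.850 × 100 = 11.39%.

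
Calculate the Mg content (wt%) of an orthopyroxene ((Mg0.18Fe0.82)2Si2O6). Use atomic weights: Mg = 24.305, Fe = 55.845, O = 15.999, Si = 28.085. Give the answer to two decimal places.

Molar mass of (Mg0.18Fe0.82)2Si2O6: 0.36*24.305 + 1.64*55.845 + 2*28.085 + 6*15.999 = 252.500 g/mol.
Mass of Mg per formula unit: 0.36 × 24.305 = 8.750 g.
Weight fraction Mg = 8.750 / 252.500 = 0.0347.

3.47 wt%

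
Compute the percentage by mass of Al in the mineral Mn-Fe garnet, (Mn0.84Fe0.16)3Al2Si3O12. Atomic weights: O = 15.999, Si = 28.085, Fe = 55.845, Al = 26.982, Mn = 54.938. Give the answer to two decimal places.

10.89 mass %

Molar mass of (Mn0.84Fe0.16)3Al2Si3O12: 2.52*54.938 + 0.48*55.845 + 2*26.982 + 3*28.085 + 12*15.999 = 495.456 g/mol.
Mass of Al per formula unit: 2 × 26.982 = 53.964 g.
Weight fraction Al = 53.964 / 495.456 = 0.1089.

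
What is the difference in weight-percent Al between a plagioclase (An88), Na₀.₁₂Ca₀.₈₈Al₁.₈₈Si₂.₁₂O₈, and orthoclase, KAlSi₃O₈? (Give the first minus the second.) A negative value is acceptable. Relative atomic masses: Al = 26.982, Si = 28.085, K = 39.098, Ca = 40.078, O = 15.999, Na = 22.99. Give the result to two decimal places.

8.67 percentage points

M(Na₀.₁₂Ca₀.₈₈Al₁.₈₈Si₂.₁₂O₈) = 276.286 g/mol, so wt% Al = 50.726/276.286 × 100 = 18.36%.
M(KAlSi₃O₈) = 278.327 g/mol, so wt% Al = 26.982/278.327 × 100 = 9.69%.
18.36 − 9.69 = 8.67 pp.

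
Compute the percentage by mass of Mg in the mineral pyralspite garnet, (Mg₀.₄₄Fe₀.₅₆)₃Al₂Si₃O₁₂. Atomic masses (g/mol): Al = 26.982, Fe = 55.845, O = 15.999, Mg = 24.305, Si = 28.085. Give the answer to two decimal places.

Formula mass = 1.32*24.305 + 1.68*55.845 + 2*26.982 + 3*28.085 + 12*15.999 = 456.109 g/mol, of which 32.083 g is Mg.
So Mg makes up 32.083/456.109 = 0.0703 of the mass, i.e. 7.03%.

7.03 weight percent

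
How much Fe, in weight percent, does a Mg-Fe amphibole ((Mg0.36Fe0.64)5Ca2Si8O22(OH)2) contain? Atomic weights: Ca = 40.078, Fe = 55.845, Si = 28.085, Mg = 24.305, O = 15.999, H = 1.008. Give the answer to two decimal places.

Molar mass of (Mg0.36Fe0.64)5Ca2Si8O22(OH)2: 1.80·24.305 + 3.20·55.845 + 2·40.078 + 8·28.085 + 24·15.999 + 2·1.008 = 913.281 g/mol.
Mass of Fe per formula unit: 3.20 × 55.845 = 178.704 g.
Weight fraction Fe = 178.704 / 913.281 = 0.1957.

19.57 weight percent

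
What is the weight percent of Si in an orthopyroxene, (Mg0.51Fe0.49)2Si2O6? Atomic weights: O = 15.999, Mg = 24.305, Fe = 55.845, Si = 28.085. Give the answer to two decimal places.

24.24 wt%

Molar mass of (Mg0.51Fe0.49)2Si2O6: 1.02×24.305 + 0.98×55.845 + 2×28.085 + 6×15.999 = 231.683 g/mol.
Mass of Si per formula unit: 2 × 28.085 = 56.170 g.
Weight fraction Si = 56.170 / 231.683 = 0.2424.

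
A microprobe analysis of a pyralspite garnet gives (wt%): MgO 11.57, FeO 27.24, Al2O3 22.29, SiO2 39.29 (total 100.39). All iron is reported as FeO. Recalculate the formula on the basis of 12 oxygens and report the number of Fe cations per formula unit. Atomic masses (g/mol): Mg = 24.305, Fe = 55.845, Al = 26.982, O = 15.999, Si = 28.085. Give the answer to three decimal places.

1.730 Fe apfu

MgO (M=40.304): mol = 0.28707; Mg = 0.28707, O = 0.28707.
FeO (M=71.844): mol = 0.37915; Fe = 0.37915, O = 0.37915.
Al2O3 (M=101.961): mol = 0.21861; Al = 0.43722, O = 0.65583.
SiO2 (M=60.083): mol = 0.65393; Si = 0.65393, O = 1.30786.
ΣO = 2.62991; factor = 12/ΣO = 4.56289.
Fe apfu = 0.37915 × 4.56289 = 1.730.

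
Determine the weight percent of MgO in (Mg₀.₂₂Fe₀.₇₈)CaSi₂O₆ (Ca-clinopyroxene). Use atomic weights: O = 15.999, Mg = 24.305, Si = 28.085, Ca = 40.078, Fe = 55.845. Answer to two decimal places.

3.68 wt%

M((Mg₀.₂₂Fe₀.₇₈)CaSi₂O₆) = 241.148 g/mol; M(MgO) = 40.304 g/mol.
Moles MgO per formula unit = 0.22 Mg ÷ 1 = 0.2200.
MgO fraction = (0.2200 × 40.304) / 241.148 = 8.867/241.148 = 0.0368.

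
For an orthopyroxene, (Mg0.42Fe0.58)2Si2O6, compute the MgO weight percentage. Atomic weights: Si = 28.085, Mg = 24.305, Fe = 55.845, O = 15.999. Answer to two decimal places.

Formula mass = 237.360 g/mol.
0.84 Mg → 0.8400 mol MgO per formula unit; M(MgO) = 40.304, so MgO mass = 33.855 g.
33.855/237.360 × 100 = 14.26 wt%.

14.26 wt%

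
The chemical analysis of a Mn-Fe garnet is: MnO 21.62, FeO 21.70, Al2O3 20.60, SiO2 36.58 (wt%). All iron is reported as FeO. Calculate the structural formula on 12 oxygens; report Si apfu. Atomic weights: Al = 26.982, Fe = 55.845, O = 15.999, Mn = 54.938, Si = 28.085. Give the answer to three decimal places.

3.006 Si apfu

21.62 wt% MnO ÷ 70.937 g/mol = 0.30478 mol, giving 0.30478 Mn and 0.30478 O.
21.70 wt% FeO ÷ 71.844 g/mol = 0.30204 mol, giving 0.30204 Fe and 0.30204 O.
20.60 wt% Al2O3 ÷ 101.961 g/mol = 0.20204 mol, giving 0.40408 Al and 0.60612 O.
36.58 wt% SiO2 ÷ 60.083 g/mol = 0.60882 mol, giving 0.60882 Si and 1.21764 O.
Oxygen sums to 2.43058; scaling by 12/2.43058 = 4.93709 puts the formula on 12 O.
Si: 0.60882 × 4.93709 = 3.006 atoms per formula unit.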